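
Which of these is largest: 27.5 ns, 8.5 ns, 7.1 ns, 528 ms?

528 ms

27.5 ns = 0.0000000275 s
8.5 ns = 0.0000000085 s
7.1 ns = 0.0000000071 s
528 ms = 0.528 s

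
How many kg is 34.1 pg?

pico = 10^-12, kilo = 10^3; factor is 10^-15.
34.1 × 10^-15 = 0.0000000000000341

0.0000000000000341 kg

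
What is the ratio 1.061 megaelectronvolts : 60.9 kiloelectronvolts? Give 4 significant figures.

17.42

(1.061e6) / (60.9e3) = 0.017422e3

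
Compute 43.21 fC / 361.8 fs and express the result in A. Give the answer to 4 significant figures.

(43.21 × 10^-15) / (361.8 × 10^-15) = 0.119431 A

0.1194 A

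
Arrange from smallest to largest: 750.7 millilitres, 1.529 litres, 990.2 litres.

750.7 millilitres < 1.529 litres < 990.2 litres

750.7 millilitres = 0.7507 litres
1.529 litres = 1.529 litres
990.2 litres = 990.2 litres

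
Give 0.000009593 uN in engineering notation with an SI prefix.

9.593 pN

= 9.593 × 10^-12 N; 10^-12 is pico.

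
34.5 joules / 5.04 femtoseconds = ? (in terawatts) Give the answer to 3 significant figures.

6850 terawatts

(34.5) / (5.04 × 10^-15) = 6.8452 × 10^15 W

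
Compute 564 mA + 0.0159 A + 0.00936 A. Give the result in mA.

In mA:
  564 mA → 564
  0.0159 A = 0.0159 × 10^3 mA = 15.9
  0.00936 A = 0.00936 × 10^3 mA = 9.36
Sum: 564 + 15.9 + 9.36 = 589.26

589.26 mA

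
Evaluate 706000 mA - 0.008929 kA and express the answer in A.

697.071 A

In A:
  706000 mA = 706000 × 10⁻³ A = 706
  0.008929 kA = 0.008929 × 10³ A = 8.929
Difference: 706 - 8.929 = 697.071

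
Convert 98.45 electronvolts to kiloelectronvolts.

(no prefix) = 1e0, kilo = 1e3; factor is 1e-3.
98.45 × 1e-3 = 0.09845

0.09845 kiloelectronvolts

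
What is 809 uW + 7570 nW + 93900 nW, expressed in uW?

In uW:
  809 uW → 809
  7570 nW = 7570 × 10⁻³ uW = 7.57
  93900 nW = 93900 × 10⁻³ uW = 93.9
Sum: 809 + 7.57 + 93.9 = 910.47

910.47 uW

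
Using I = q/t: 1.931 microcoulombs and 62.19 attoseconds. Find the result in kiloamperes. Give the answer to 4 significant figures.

31050000 kiloamperes

(1.931e-6) / (62.19e-18) = 0.03105e12 A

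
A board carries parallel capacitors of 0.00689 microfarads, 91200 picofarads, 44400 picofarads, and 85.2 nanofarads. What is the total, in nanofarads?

In nanofarads:
  0.00689 microfarads = 0.00689e3 nanofarads = 6.89
  91200 picofarads = 91200e-3 nanofarads = 91.2
  44400 picofarads = 44400e-3 nanofarads = 44.4
  85.2 nanofarads → 85.2
Sum: 6.89 + 91.2 + 44.4 + 85.2 = 227.69

227.69 nanofarads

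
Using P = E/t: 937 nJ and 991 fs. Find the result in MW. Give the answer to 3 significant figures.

(937 × 10^-9) / (991 × 10^-15) = 0.94551 × 10^6 W

0.946 MW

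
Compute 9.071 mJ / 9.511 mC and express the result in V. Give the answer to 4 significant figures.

0.9537 V

(9.071e-3) / (9.511e-3) = 0.953738 V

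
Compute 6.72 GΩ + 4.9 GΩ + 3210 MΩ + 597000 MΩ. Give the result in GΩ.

In GΩ:
  6.72 GΩ → 6.72
  4.9 GΩ → 4.9
  3210 MΩ = 3210e-3 GΩ = 3.21
  597000 MΩ = 597000e-3 GΩ = 597
Sum: 6.72 + 4.9 + 3.21 + 597 = 611.83

611.83 GΩ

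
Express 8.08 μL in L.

micro = 1e-6, (no prefix) = 1e0; factor is 1e-6.
8.08 × 1e-6 = 0.00000808

0.00000808 L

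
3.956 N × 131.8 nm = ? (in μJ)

0.5214008 μJ

3.956 × 131.8e-9 = 521.4008e-9 J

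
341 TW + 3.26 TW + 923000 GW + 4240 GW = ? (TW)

In TW:
  341 TW → 341
  3.26 TW → 3.26
  923000 GW = 923000e-3 TW = 923
  4240 GW = 4240e-3 TW = 4.24
Sum: 341 + 3.26 + 923 + 4.24 = 1271.5

1271.5 TW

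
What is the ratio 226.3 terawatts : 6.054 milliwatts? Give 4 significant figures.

(226.3e12) / (6.054e-3) = 37.38e15

37380000000000000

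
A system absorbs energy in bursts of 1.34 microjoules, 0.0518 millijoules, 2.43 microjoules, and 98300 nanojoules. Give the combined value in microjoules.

153.87 microjoules

In microjoules:
  1.34 microjoules → 1.34
  0.0518 millijoules = 0.0518 × 10³ microjoules = 51.8
  2.43 microjoules → 2.43
  98300 nanojoules = 98300 × 10⁻³ microjoules = 98.3
Sum: 1.34 + 51.8 + 2.43 + 98.3 = 153.87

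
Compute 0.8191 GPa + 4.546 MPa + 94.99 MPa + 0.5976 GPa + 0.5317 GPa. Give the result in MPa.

In MPa:
  0.8191 GPa = 0.8191 × 10^3 MPa = 819.1
  4.546 MPa → 4.546
  94.99 MPa → 94.99
  0.5976 GPa = 0.5976 × 10^3 MPa = 597.6
  0.5317 GPa = 0.5317 × 10^3 MPa = 531.7
Sum: 819.1 + 4.546 + 94.99 + 597.6 + 531.7 = 2047.936

2047.936 MPa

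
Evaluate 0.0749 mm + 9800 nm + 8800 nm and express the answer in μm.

In μm:
  0.0749 mm = 0.0749 × 10³ μm = 74.9
  9800 nm = 9800 × 10⁻³ μm = 9.8
  8800 nm = 8800 × 10⁻³ μm = 8.8
Sum: 74.9 + 9.8 + 8.8 = 93.5

93.5 μm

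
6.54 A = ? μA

(no prefix) = 10⁰, micro = 10⁻⁶; factor is 10⁶.
6.54 × 10⁶ = 6540000

6540000 μA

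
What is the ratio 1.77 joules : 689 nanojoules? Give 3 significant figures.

2570000

(1.77) / (689e-9) = 0.002569e9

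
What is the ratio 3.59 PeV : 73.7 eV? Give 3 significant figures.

48700000000000

(3.59e15) / (73.7) = 0.04871e15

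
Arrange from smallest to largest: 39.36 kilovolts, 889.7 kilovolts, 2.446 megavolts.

39.36 kilovolts = 39360 volts
889.7 kilovolts = 889700 volts
2.446 megavolts = 2446000 volts

39.36 kilovolts < 889.7 kilovolts < 2.446 megavolts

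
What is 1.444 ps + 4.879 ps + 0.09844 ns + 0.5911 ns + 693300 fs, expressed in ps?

1389.163 ps

In ps:
  1.444 ps → 1.444
  4.879 ps → 4.879
  0.09844 ns = 0.09844e3 ps = 98.44
  0.5911 ns = 0.5911e3 ps = 591.1
  693300 fs = 693300e-3 ps = 693.3
Sum: 1.444 + 4.879 + 98.44 + 591.1 + 693.3 = 1389.163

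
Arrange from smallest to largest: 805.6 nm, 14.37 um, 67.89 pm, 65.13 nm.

67.89 pm < 65.13 nm < 805.6 nm < 14.37 um

805.6 nm = 0.0000008056 m
14.37 um = 0.00001437 m
67.89 pm = 0.00000000006789 m
65.13 nm = 0.00000006513 m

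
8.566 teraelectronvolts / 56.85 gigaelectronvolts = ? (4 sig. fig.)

150.7

(8.566e12) / (56.85e9) = 0.15068e3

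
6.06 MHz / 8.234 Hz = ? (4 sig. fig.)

736000

(6.06 × 10^6) / (8.234) = 0.73597 × 10^6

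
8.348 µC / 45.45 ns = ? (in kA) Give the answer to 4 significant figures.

0.1837 kA

(8.348e-6) / (45.45e-9) = 0.183674e3 A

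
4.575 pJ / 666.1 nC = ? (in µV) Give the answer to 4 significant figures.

6.868 µV

(4.575e-12) / (666.1e-9) = 0.00686834e-3 V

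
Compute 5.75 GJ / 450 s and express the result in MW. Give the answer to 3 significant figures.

(5.75e9) / (450) = 0.012778e9 W

12.8 MW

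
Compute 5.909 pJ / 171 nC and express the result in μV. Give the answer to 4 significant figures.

34.56 μV

(5.909 × 10^-12) / (171 × 10^-9) = 0.0345556 × 10^-3 V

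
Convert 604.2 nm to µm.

nano = 10^-9, micro = 10^-6; factor is 10^-3.
604.2 × 10^-3 = 0.6042

0.6042 µm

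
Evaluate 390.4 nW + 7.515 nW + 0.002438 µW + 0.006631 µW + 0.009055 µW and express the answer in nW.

416.039 nW

In nW:
  390.4 nW → 390.4
  7.515 nW → 7.515
  0.002438 µW = 0.002438e3 nW = 2.438
  0.006631 µW = 0.006631e3 nW = 6.631
  0.009055 µW = 0.009055e3 nW = 9.055
Sum: 390.4 + 7.515 + 2.438 + 6.631 + 9.055 = 416.039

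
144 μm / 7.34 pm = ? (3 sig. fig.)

(144e-6) / (7.34e-12) = 19.62e6

19600000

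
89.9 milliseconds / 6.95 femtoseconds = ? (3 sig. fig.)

(89.9 × 10⁻³) / (6.95 × 10⁻¹⁵) = 12.94 × 10¹²

12900000000000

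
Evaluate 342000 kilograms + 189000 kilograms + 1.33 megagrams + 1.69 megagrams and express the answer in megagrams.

534.02 megagrams

In megagrams:
  342000 kilograms = 342000 × 10^-3 megagrams = 342
  189000 kilograms = 189000 × 10^-3 megagrams = 189
  1.33 megagrams → 1.33
  1.69 megagrams → 1.69
Sum: 342 + 189 + 1.33 + 1.69 = 534.02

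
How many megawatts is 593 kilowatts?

0.593 megawatts

kilo = 10³, mega = 10⁶; factor is 10⁻³.
593 × 10⁻³ = 0.593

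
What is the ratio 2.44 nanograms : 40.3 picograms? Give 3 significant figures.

(2.44 × 10⁻⁹) / (40.3 × 10⁻¹²) = 0.06055 × 10³

60.5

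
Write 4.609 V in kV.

0.004609 kV

(no prefix) = 10^0, kilo = 10^3; factor is 10^-3.
4.609 × 10^-3 = 0.004609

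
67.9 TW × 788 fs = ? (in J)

53.5052 J

67.9 × 10¹² × 788 × 10⁻¹⁵ = 53505.2 × 10⁻³ J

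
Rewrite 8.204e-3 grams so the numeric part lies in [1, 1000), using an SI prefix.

8.204 milligrams

= 8.204e-3 grams; 1e-3 is milli.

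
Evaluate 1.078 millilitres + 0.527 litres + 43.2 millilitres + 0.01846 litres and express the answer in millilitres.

In millilitres:
  1.078 millilitres → 1.078
  0.527 litres = 0.527 × 10^3 millilitres = 527
  43.2 millilitres → 43.2
  0.01846 litres = 0.01846 × 10^3 millilitres = 18.46
Sum: 1.078 + 527 + 43.2 + 18.46 = 589.738

589.738 millilitres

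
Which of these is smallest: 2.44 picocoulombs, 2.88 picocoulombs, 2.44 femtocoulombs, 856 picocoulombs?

2.44 picocoulombs = 0.00000000000244 coulombs
2.88 picocoulombs = 0.00000000000288 coulombs
2.44 femtocoulombs = 0.00000000000000244 coulombs
856 picocoulombs = 0.000000000856 coulombs

2.44 femtocoulombs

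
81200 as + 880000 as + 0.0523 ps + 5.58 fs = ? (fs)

1019.08 fs

In fs:
  81200 as = 81200 × 10^-3 fs = 81.2
  880000 as = 880000 × 10^-3 fs = 880
  0.0523 ps = 0.0523 × 10^3 fs = 52.3
  5.58 fs → 5.58
Sum: 81.2 + 880 + 52.3 + 5.58 = 1019.08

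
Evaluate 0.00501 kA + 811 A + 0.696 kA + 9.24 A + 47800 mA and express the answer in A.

1569.05 A

In A:
  0.00501 kA = 0.00501 × 10³ A = 5.01
  811 A → 811
  0.696 kA = 0.696 × 10³ A = 696
  9.24 A → 9.24
  47800 mA = 47800 × 10⁻³ A = 47.8
Sum: 5.01 + 811 + 696 + 9.24 + 47.8 = 1569.05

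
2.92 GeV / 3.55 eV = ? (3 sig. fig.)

(2.92 × 10⁹) / (3.55) = 0.8225 × 10⁹

823000000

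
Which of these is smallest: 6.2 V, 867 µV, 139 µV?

6.2 V = 6.2 V
867 µV = 0.000867 V
139 µV = 0.000139 V

139 µV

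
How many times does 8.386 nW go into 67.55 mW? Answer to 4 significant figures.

8055000

(67.55e-3) / (8.386e-9) = 8.0551e6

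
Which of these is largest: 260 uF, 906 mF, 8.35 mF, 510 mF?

260 uF = 0.00026 F
906 mF = 0.906 F
8.35 mF = 0.00835 F
510 mF = 0.51 F

906 mF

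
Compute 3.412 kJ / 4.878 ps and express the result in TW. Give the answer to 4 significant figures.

(3.412 × 10³) / (4.878 × 10⁻¹²) = 0.699467 × 10¹⁵ W

699.5 TW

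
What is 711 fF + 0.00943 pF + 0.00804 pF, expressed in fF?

In fF:
  711 fF → 711
  0.00943 pF = 0.00943 × 10³ fF = 9.43
  0.00804 pF = 0.00804 × 10³ fF = 8.04
Sum: 711 + 9.43 + 8.04 = 728.47

728.47 fF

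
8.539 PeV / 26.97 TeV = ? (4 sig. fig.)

316.6

(8.539 × 10^15) / (26.97 × 10^12) = 0.31661 × 10^3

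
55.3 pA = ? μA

pico = 10⁻¹², micro = 10⁻⁶; factor is 10⁻⁶.
55.3 × 10⁻⁶ = 0.0000553

0.0000553 μA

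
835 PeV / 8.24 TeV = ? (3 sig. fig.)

101000

(835e15) / (8.24e12) = 101.3e3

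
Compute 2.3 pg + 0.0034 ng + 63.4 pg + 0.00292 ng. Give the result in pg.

72.02 pg

In pg:
  2.3 pg → 2.3
  0.0034 ng = 0.0034e3 pg = 3.4
  63.4 pg → 63.4
  0.00292 ng = 0.00292e3 pg = 2.92
Sum: 2.3 + 3.4 + 63.4 + 2.92 = 72.02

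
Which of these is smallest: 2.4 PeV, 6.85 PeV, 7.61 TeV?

7.61 TeV

2.4 PeV = 2400000000000000 eV
6.85 PeV = 6850000000000000 eV
7.61 TeV = 7610000000000 eV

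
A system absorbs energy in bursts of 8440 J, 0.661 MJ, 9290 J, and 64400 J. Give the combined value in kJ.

743.13 kJ

In kJ:
  8440 J = 8440 × 10^-3 kJ = 8.44
  0.661 MJ = 0.661 × 10^3 kJ = 661
  9290 J = 9290 × 10^-3 kJ = 9.29
  64400 J = 64400 × 10^-3 kJ = 64.4
Sum: 8.44 + 661 + 9.29 + 64.4 = 743.13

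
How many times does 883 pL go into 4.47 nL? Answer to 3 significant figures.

5.06

(4.47e-9) / (883e-12) = 0.005062e3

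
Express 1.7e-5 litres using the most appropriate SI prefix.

17 microlitres

= 17e-6 litres; 1e-6 is micro.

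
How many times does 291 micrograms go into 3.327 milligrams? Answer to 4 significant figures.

11.43

(3.327 × 10^-3) / (291 × 10^-6) = 0.011433 × 10^3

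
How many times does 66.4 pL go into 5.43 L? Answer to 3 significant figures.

81800000000

(5.43) / (66.4 × 10^-12) = 0.08178 × 10^12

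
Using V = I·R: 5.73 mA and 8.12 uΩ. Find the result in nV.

46.5276 nV

5.73 × 10⁻³ × 8.12 × 10⁻⁶ = 46.5276 × 10⁻⁹ V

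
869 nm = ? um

nano = 10^-9, micro = 10^-6; factor is 10^-3.
869 × 10^-3 = 0.869

0.869 um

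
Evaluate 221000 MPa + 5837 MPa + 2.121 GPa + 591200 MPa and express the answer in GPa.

820.158 GPa

In GPa:
  221000 MPa = 221000e-3 GPa = 221
  5837 MPa = 5837e-3 GPa = 5.837
  2.121 GPa → 2.121
  591200 MPa = 591200e-3 GPa = 591.2
Sum: 221 + 5.837 + 2.121 + 591.2 = 820.158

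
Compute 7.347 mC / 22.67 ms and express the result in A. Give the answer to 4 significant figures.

0.3241 A

(7.347e-3) / (22.67e-3) = 0.324085 A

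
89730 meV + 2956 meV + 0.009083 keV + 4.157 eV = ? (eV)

In eV:
  89730 meV = 89730e-3 eV = 89.73
  2956 meV = 2956e-3 eV = 2.956
  0.009083 keV = 0.009083e3 eV = 9.083
  4.157 eV → 4.157
Sum: 89.73 + 2.956 + 9.083 + 4.157 = 105.926

105.926 eV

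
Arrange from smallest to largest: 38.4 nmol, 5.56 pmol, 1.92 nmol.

5.56 pmol < 1.92 nmol < 38.4 nmol

38.4 nmol = 0.0000000384 mol
5.56 pmol = 0.00000000000556 mol
1.92 nmol = 0.00000000192 mol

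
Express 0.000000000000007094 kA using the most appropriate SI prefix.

7.094 pA

= 7.094 × 10⁻¹² A; 10⁻¹² is pico.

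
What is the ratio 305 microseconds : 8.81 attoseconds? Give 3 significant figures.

34600000000000

(305e-6) / (8.81e-18) = 34.62e12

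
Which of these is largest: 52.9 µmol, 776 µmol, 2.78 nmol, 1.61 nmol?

52.9 µmol = 0.0000529 mol
776 µmol = 0.000776 mol
2.78 nmol = 0.00000000278 mol
1.61 nmol = 0.00000000161 mol

776 µmol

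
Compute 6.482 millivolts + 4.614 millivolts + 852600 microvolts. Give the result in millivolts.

863.696 millivolts

In millivolts:
  6.482 millivolts → 6.482
  4.614 millivolts → 4.614
  852600 microvolts = 852600 × 10^-3 millivolts = 852.6
Sum: 6.482 + 4.614 + 852.6 = 863.696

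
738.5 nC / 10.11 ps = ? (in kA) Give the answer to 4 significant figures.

73.05 kA

(738.5 × 10^-9) / (10.11 × 10^-12) = 73.0465 × 10^3 A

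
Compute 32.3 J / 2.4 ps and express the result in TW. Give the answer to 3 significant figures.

13.5 TW

(32.3) / (2.4 × 10^-12) = 13.458 × 10^12 W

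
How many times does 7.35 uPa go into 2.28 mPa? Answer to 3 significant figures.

310

(2.28 × 10⁻³) / (7.35 × 10⁻⁶) = 0.3102 × 10³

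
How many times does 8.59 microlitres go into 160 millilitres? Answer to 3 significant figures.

(160 × 10^-3) / (8.59 × 10^-6) = 18.63 × 10^3

18600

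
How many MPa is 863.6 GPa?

giga = 10⁹, mega = 10⁶; factor is 10³.
863.6 × 10³ = 863600

863600 MPa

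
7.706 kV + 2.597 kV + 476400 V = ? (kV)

486.703 kV

In kV:
  7.706 kV → 7.706
  2.597 kV → 2.597
  476400 V = 476400 × 10^-3 kV = 476.4
Sum: 7.706 + 2.597 + 476.4 = 486.703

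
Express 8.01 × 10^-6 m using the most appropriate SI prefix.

= 8.01 × 10^-6 m; 10^-6 is micro.

8.01 µm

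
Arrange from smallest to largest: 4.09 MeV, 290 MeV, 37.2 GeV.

4.09 MeV < 290 MeV < 37.2 GeV

4.09 MeV = 4090000 eV
290 MeV = 290000000 eV
37.2 GeV = 37200000000 eV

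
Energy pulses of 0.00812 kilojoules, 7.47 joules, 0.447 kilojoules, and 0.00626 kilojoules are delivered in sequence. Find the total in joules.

In joules:
  0.00812 kilojoules = 0.00812e3 joules = 8.12
  7.47 joules → 7.47
  0.447 kilojoules = 0.447e3 joules = 447
  0.00626 kilojoules = 0.00626e3 joules = 6.26
Sum: 8.12 + 7.47 + 447 + 6.26 = 468.85

468.85 joules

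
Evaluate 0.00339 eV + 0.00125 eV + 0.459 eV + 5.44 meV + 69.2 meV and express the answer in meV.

In meV:
  0.00339 eV = 0.00339 × 10³ meV = 3.39
  0.00125 eV = 0.00125 × 10³ meV = 1.25
  0.459 eV = 0.459 × 10³ meV = 459
  5.44 meV → 5.44
  69.2 meV → 69.2
Sum: 3.39 + 1.25 + 459 + 5.44 + 69.2 = 538.28

538.28 meV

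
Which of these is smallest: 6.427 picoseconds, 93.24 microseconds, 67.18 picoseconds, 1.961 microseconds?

6.427 picoseconds

6.427 picoseconds = 0.000000000006427 seconds
93.24 microseconds = 0.00009324 seconds
67.18 picoseconds = 0.00000000006718 seconds
1.961 microseconds = 0.000001961 seconds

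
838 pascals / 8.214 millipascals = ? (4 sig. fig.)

(838) / (8.214 × 10⁻³) = 102.02 × 10³

102000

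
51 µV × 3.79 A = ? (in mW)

51 × 10⁻⁶ × 3.79 = 193.29 × 10⁻⁶ W

0.19329 mW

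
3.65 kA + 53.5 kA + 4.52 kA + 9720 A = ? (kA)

In kA:
  3.65 kA → 3.65
  53.5 kA → 53.5
  4.52 kA → 4.52
  9720 A = 9720e-3 kA = 9.72
Sum: 3.65 + 53.5 + 4.52 + 9.72 = 71.39

71.39 kA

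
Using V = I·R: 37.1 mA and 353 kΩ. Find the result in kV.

13.0963 kV

37.1 × 10^-3 × 353 × 10^3 = 13096.3 V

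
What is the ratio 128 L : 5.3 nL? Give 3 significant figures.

24200000000

(128) / (5.3 × 10⁻⁹) = 24.15 × 10⁹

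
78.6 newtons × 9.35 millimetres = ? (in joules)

0.73491 joules

78.6 × 9.35 × 10^-3 = 734.91 × 10^-3 J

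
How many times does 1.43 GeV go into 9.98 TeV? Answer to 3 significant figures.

6980

(9.98e12) / (1.43e9) = 6.979e3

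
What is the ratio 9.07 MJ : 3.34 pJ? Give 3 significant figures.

2720000000000000000

(9.07 × 10^6) / (3.34 × 10^-12) = 2.716 × 10^18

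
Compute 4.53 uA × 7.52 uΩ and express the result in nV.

0.0340656 nV

4.53 × 10^-6 × 7.52 × 10^-6 = 34.0656 × 10^-12 V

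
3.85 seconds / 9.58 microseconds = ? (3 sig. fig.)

402000

(3.85) / (9.58 × 10⁻⁶) = 0.4019 × 10⁶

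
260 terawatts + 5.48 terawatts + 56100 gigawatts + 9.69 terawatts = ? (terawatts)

In terawatts:
  260 terawatts → 260
  5.48 terawatts → 5.48
  56100 gigawatts = 56100 × 10⁻³ terawatts = 56.1
  9.69 terawatts → 9.69
Sum: 260 + 5.48 + 56.1 + 9.69 = 331.27

331.27 terawatts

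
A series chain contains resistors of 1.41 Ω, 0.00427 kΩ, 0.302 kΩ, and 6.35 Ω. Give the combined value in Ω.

In Ω:
  1.41 Ω → 1.41
  0.00427 kΩ = 0.00427e3 Ω = 4.27
  0.302 kΩ = 0.302e3 Ω = 302
  6.35 Ω → 6.35
Sum: 1.41 + 4.27 + 302 + 6.35 = 314.03

314.03 Ω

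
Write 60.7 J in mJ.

(no prefix) = 1e0, milli = 1e-3; factor is 1e3.
60.7 × 1e3 = 60700

60700 mJ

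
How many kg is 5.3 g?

(no prefix) = 1e0, kilo = 1e3; factor is 1e-3.
5.3 × 1e-3 = 0.0053

0.0053 kg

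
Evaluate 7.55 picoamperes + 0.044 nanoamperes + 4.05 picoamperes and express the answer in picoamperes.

55.6 picoamperes

In picoamperes:
  7.55 picoamperes → 7.55
  0.044 nanoamperes = 0.044e3 picoamperes = 44
  4.05 picoamperes → 4.05
Sum: 7.55 + 44 + 4.05 = 55.6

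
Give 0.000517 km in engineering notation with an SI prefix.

517 mm

= 517 × 10⁻³ m; 10⁻³ is milli.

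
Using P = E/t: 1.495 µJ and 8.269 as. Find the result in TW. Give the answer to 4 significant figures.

(1.495 × 10⁻⁶) / (8.269 × 10⁻¹⁸) = 0.180796 × 10¹² W

0.1808 TW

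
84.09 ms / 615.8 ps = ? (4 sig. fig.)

(84.09 × 10^-3) / (615.8 × 10^-12) = 0.13655 × 10^9

136600000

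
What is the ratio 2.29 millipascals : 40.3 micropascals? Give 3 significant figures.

56.8

(2.29e-3) / (40.3e-6) = 0.05682e3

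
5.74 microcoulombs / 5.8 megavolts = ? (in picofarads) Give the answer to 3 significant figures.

(5.74 × 10⁻⁶) / (5.8 × 10⁶) = 0.98966 × 10⁻¹² F

0.990 picofarads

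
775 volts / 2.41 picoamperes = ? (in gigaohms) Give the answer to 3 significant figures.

322000 gigaohms

(775) / (2.41 × 10⁻¹²) = 321.58 × 10¹² Ω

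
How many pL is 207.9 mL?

milli = 1e-3, pico = 1e-12; factor is 1e9.
207.9 × 1e9 = 207900000000

207900000000 pL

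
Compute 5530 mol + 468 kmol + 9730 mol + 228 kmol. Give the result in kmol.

In kmol:
  5530 mol = 5530 × 10^-3 kmol = 5.53
  468 kmol → 468
  9730 mol = 9730 × 10^-3 kmol = 9.73
  228 kmol → 228
Sum: 5.53 + 468 + 9.73 + 228 = 711.26

711.26 kmol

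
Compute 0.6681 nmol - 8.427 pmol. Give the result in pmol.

In pmol:
  0.6681 nmol = 0.6681 × 10^3 pmol = 668.1
  8.427 pmol → 8.427
Difference: 668.1 - 8.427 = 659.673

659.673 pmol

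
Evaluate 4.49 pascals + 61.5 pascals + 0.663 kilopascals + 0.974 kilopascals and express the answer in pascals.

1702.99 pascals

In pascals:
  4.49 pascals → 4.49
  61.5 pascals → 61.5
  0.663 kilopascals = 0.663 × 10^3 pascals = 663
  0.974 kilopascals = 0.974 × 10^3 pascals = 974
Sum: 4.49 + 61.5 + 663 + 974 = 1702.99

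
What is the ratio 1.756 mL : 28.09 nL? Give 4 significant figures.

(1.756 × 10⁻³) / (28.09 × 10⁻⁹) = 0.062513 × 10⁶

62510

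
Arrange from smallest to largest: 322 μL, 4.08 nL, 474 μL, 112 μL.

322 μL = 0.000322 L
4.08 nL = 0.00000000408 L
474 μL = 0.000474 L
112 μL = 0.000112 L

4.08 nL < 112 μL < 322 μL < 474 μL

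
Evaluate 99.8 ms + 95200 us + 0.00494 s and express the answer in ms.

199.94 ms

In ms:
  99.8 ms → 99.8
  95200 us = 95200e-3 ms = 95.2
  0.00494 s = 0.00494e3 ms = 4.94
Sum: 99.8 + 95.2 + 4.94 = 199.94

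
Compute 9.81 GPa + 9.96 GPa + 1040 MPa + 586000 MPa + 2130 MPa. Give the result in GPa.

608.94 GPa

In GPa:
  9.81 GPa → 9.81
  9.96 GPa → 9.96
  1040 MPa = 1040e-3 GPa = 1.04
  586000 MPa = 586000e-3 GPa = 586
  2130 MPa = 2130e-3 GPa = 2.13
Sum: 9.81 + 9.96 + 1.04 + 586 + 2.13 = 608.94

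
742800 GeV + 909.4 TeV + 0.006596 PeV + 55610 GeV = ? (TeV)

In TeV:
  742800 GeV = 742800 × 10^-3 TeV = 742.8
  909.4 TeV → 909.4
  0.006596 PeV = 0.006596 × 10^3 TeV = 6.596
  55610 GeV = 55610 × 10^-3 TeV = 55.61
Sum: 742.8 + 909.4 + 6.596 + 55.61 = 1714.406

1714.406 TeV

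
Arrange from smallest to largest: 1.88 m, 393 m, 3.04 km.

1.88 m < 393 m < 3.04 km

1.88 m = 1.88 m
393 m = 393 m
3.04 km = 3040 m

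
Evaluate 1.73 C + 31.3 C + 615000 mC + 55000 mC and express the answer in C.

703.03 C

In C:
  1.73 C → 1.73
  31.3 C → 31.3
  615000 mC = 615000e-3 C = 615
  55000 mC = 55000e-3 C = 55
Sum: 1.73 + 31.3 + 615 + 55 = 703.03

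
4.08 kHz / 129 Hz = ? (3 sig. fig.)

31.6

(4.08 × 10³) / (129) = 0.03163 × 10³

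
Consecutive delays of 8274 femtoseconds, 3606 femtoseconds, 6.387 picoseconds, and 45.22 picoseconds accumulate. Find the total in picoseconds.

In picoseconds:
  8274 femtoseconds = 8274 × 10^-3 picoseconds = 8.274
  3606 femtoseconds = 3606 × 10^-3 picoseconds = 3.606
  6.387 picoseconds → 6.387
  45.22 picoseconds → 45.22
Sum: 8.274 + 3.606 + 6.387 + 45.22 = 63.487

63.487 picoseconds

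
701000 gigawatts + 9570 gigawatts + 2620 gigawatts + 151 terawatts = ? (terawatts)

In terawatts:
  701000 gigawatts = 701000 × 10⁻³ terawatts = 701
  9570 gigawatts = 9570 × 10⁻³ terawatts = 9.57
  2620 gigawatts = 2620 × 10⁻³ terawatts = 2.62
  151 terawatts → 151
Sum: 701 + 9.57 + 2.62 + 151 = 864.19

864.19 terawatts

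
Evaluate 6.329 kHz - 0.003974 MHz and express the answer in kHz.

2.355 kHz

In kHz:
  6.329 kHz → 6.329
  0.003974 MHz = 0.003974 × 10³ kHz = 3.974
Difference: 6.329 - 3.974 = 2.355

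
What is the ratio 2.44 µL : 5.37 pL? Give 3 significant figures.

454000

(2.44 × 10^-6) / (5.37 × 10^-12) = 0.4544 × 10^6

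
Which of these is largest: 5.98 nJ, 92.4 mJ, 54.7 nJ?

92.4 mJ

5.98 nJ = 0.00000000598 J
92.4 mJ = 0.0924 J
54.7 nJ = 0.0000000547 J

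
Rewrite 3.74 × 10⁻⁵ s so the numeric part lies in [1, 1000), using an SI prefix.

= 37.4 × 10⁻⁶ s; 10⁻⁶ is micro.

37.4 μs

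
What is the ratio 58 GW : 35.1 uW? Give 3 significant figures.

1650000000000000

(58 × 10⁹) / (35.1 × 10⁻⁶) = 1.652 × 10¹⁵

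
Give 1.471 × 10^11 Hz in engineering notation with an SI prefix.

147.1 GHz

= 147.1 × 10^9 Hz; 10^9 is giga.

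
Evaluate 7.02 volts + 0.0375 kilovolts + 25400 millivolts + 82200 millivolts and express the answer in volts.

152.12 volts

In volts:
  7.02 volts → 7.02
  0.0375 kilovolts = 0.0375 × 10³ volts = 37.5
  25400 millivolts = 25400 × 10⁻³ volts = 25.4
  82200 millivolts = 82200 × 10⁻³ volts = 82.2
Sum: 7.02 + 37.5 + 25.4 + 82.2 = 152.12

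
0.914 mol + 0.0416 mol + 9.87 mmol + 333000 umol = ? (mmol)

In mmol:
  0.914 mol = 0.914e3 mmol = 914
  0.0416 mol = 0.0416e3 mmol = 41.6
  9.87 mmol → 9.87
  333000 umol = 333000e-3 mmol = 333
Sum: 914 + 41.6 + 9.87 + 333 = 1298.47

1298.47 mmol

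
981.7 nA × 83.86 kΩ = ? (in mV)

82.325362 mV

981.7e-9 × 83.86e3 = 82325.362e-6 V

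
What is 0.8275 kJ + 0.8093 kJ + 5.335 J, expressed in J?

In J:
  0.8275 kJ = 0.8275e3 J = 827.5
  0.8093 kJ = 0.8093e3 J = 809.3
  5.335 J → 5.335
Sum: 827.5 + 809.3 + 5.335 = 1642.135

1642.135 J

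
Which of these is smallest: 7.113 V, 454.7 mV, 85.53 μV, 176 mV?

85.53 μV

7.113 V = 7.113 V
454.7 mV = 0.4547 V
85.53 μV = 0.00008553 V
176 mV = 0.176 V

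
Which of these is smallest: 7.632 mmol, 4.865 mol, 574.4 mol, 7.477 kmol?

7.632 mmol

7.632 mmol = 0.007632 mol
4.865 mol = 4.865 mol
574.4 mol = 574.4 mol
7.477 kmol = 7477 mol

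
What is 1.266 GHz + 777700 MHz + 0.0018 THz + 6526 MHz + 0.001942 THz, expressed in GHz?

789.234 GHz

In GHz:
  1.266 GHz → 1.266
  777700 MHz = 777700 × 10⁻³ GHz = 777.7
  0.0018 THz = 0.0018 × 10³ GHz = 1.8
  6526 MHz = 6526 × 10⁻³ GHz = 6.526
  0.001942 THz = 0.001942 × 10³ GHz = 1.942
Sum: 1.266 + 777.7 + 1.8 + 6.526 + 1.942 = 789.234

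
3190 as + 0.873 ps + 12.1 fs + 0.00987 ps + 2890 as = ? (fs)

901.05 fs

In fs:
  3190 as = 3190 × 10⁻³ fs = 3.19
  0.873 ps = 0.873 × 10³ fs = 873
  12.1 fs → 12.1
  0.00987 ps = 0.00987 × 10³ fs = 9.87
  2890 as = 2890 × 10⁻³ fs = 2.89
Sum: 3.19 + 873 + 12.1 + 9.87 + 2.89 = 901.05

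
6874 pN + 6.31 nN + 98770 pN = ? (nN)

In nN:
  6874 pN = 6874 × 10⁻³ nN = 6.874
  6.31 nN → 6.31
  98770 pN = 98770 × 10⁻³ nN = 98.77
Sum: 6.874 + 6.31 + 98.77 = 111.954

111.954 nN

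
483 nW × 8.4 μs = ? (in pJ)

483 × 10⁻⁹ × 8.4 × 10⁻⁶ = 4057.2 × 10⁻¹⁵ J

4.0572 pJ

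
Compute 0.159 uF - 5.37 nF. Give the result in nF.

153.63 nF

In nF:
  0.159 uF = 0.159 × 10^3 nF = 159
  5.37 nF → 5.37
Difference: 159 - 5.37 = 153.63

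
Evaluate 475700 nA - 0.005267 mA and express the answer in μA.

470.433 μA

In μA:
  475700 nA = 475700 × 10^-3 μA = 475.7
  0.005267 mA = 0.005267 × 10^3 μA = 5.267
Difference: 475.7 - 5.267 = 470.433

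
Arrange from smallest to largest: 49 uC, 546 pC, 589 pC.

49 uC = 0.000049 C
546 pC = 0.000000000546 C
589 pC = 0.000000000589 C

546 pC < 589 pC < 49 uC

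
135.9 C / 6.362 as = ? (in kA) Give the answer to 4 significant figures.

(135.9) / (6.362 × 10⁻¹⁸) = 21.3612 × 10¹⁸ A

21360000000000000 kA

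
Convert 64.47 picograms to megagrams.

0.00000000000000006447 megagrams

pico = 1e-12, mega = 1e6; factor is 1e-18.
64.47 × 1e-18 = 0.00000000000000006447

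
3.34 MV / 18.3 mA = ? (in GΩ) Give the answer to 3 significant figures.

(3.34 × 10⁶) / (18.3 × 10⁻³) = 0.18251 × 10⁹ Ω

0.183 GΩ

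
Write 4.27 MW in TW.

0.00000427 TW

mega = 10^6, tera = 10^12; factor is 10^-6.
4.27 × 10^-6 = 0.00000427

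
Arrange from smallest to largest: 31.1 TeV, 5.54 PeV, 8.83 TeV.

8.83 TeV < 31.1 TeV < 5.54 PeV

31.1 TeV = 31100000000000 eV
5.54 PeV = 5540000000000000 eV
8.83 TeV = 8830000000000 eV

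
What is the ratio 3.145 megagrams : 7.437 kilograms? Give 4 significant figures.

422.9

(3.145e6) / (7.437e3) = 0.42289e3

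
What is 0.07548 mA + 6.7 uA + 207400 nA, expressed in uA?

289.58 uA

In uA:
  0.07548 mA = 0.07548 × 10^3 uA = 75.48
  6.7 uA → 6.7
  207400 nA = 207400 × 10^-3 uA = 207.4
Sum: 75.48 + 6.7 + 207.4 = 289.58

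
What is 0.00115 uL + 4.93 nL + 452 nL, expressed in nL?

458.08 nL

In nL:
  0.00115 uL = 0.00115e3 nL = 1.15
  4.93 nL → 4.93
  452 nL → 452
Sum: 1.15 + 4.93 + 452 = 458.08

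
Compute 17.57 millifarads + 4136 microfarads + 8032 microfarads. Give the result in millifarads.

29.738 millifarads

In millifarads:
  17.57 millifarads → 17.57
  4136 microfarads = 4136 × 10⁻³ millifarads = 4.136
  8032 microfarads = 8032 × 10⁻³ millifarads = 8.032
Sum: 17.57 + 4.136 + 8.032 = 29.738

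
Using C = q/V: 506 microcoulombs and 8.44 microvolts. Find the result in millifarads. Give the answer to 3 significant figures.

(506e-6) / (8.44e-6) = 59.953 F

60000 millifarads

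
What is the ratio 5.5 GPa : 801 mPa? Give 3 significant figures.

(5.5 × 10⁹) / (801 × 10⁻³) = 0.006866 × 10¹²

6870000000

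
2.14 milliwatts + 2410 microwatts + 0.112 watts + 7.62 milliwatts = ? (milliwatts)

124.17 milliwatts

In milliwatts:
  2.14 milliwatts → 2.14
  2410 microwatts = 2410 × 10^-3 milliwatts = 2.41
  0.112 watts = 0.112 × 10^3 milliwatts = 112
  7.62 milliwatts → 7.62
Sum: 2.14 + 2.41 + 112 + 7.62 = 124.17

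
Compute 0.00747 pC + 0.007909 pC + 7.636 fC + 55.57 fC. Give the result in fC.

78.585 fC

In fC:
  0.00747 pC = 0.00747 × 10³ fC = 7.47
  0.007909 pC = 0.007909 × 10³ fC = 7.909
  7.636 fC → 7.636
  55.57 fC → 55.57
Sum: 7.47 + 7.909 + 7.636 + 55.57 = 78.585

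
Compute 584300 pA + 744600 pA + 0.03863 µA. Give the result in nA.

In nA:
  584300 pA = 584300e-3 nA = 584.3
  744600 pA = 744600e-3 nA = 744.6
  0.03863 µA = 0.03863e3 nA = 38.63
Sum: 584.3 + 744.6 + 38.63 = 1367.53

1367.53 nA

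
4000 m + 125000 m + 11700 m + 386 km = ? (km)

In km:
  4000 m = 4000 × 10⁻³ km = 4
  125000 m = 125000 × 10⁻³ km = 125
  11700 m = 11700 × 10⁻³ km = 11.7
  386 km → 386
Sum: 4 + 125 + 11.7 + 386 = 526.7

526.7 km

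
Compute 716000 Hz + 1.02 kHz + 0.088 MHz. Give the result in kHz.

In kHz:
  716000 Hz = 716000e-3 kHz = 716
  1.02 kHz → 1.02
  0.088 MHz = 0.088e3 kHz = 88
Sum: 716 + 1.02 + 88 = 805.02

805.02 kHz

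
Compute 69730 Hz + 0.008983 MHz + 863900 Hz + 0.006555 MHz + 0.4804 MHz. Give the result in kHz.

1429.568 kHz

In kHz:
  69730 Hz = 69730 × 10⁻³ kHz = 69.73
  0.008983 MHz = 0.008983 × 10³ kHz = 8.983
  863900 Hz = 863900 × 10⁻³ kHz = 863.9
  0.006555 MHz = 0.006555 × 10³ kHz = 6.555
  0.4804 MHz = 0.4804 × 10³ kHz = 480.4
Sum: 69.73 + 8.983 + 863.9 + 6.555 + 480.4 = 1429.568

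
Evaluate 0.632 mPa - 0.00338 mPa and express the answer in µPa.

In µPa:
  0.632 mPa = 0.632 × 10^3 µPa = 632
  0.00338 mPa = 0.00338 × 10^3 µPa = 3.38
Difference: 632 - 3.38 = 628.62

628.62 µPa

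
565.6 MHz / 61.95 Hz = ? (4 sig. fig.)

(565.6 × 10⁶) / (61.95) = 9.1299 × 10⁶

9130000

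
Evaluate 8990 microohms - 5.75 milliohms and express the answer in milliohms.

In milliohms:
  8990 microohms = 8990e-3 milliohms = 8.99
  5.75 milliohms → 5.75
Difference: 8.99 - 5.75 = 3.24

3.24 milliohms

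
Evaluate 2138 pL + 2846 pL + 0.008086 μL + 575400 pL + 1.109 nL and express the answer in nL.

In nL:
  2138 pL = 2138e-3 nL = 2.138
  2846 pL = 2846e-3 nL = 2.846
  0.008086 μL = 0.008086e3 nL = 8.086
  575400 pL = 575400e-3 nL = 575.4
  1.109 nL → 1.109
Sum: 2.138 + 2.846 + 8.086 + 575.4 + 1.109 = 589.579

589.579 nL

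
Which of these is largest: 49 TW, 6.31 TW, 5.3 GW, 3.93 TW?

49 TW

49 TW = 49000000000000 W
6.31 TW = 6310000000000 W
5.3 GW = 5300000000 W
3.93 TW = 3930000000000 W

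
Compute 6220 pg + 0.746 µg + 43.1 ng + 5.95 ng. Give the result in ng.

In ng:
  6220 pg = 6220 × 10^-3 ng = 6.22
  0.746 µg = 0.746 × 10^3 ng = 746
  43.1 ng → 43.1
  5.95 ng → 5.95
Sum: 6.22 + 746 + 43.1 + 5.95 = 801.27

801.27 ng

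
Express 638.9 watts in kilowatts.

0.6389 kilowatts

(no prefix) = 10^0, kilo = 10^3; factor is 10^-3.
638.9 × 10^-3 = 0.6389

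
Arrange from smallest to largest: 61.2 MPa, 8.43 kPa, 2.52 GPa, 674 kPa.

8.43 kPa < 674 kPa < 61.2 MPa < 2.52 GPa

61.2 MPa = 61200000 Pa
8.43 kPa = 8430 Pa
2.52 GPa = 2520000000 Pa
674 kPa = 674000 Pa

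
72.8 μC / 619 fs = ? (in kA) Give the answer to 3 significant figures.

(72.8 × 10^-6) / (619 × 10^-15) = 0.11761 × 10^9 A

118000 kA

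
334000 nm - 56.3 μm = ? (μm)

In μm:
  334000 nm = 334000 × 10^-3 μm = 334
  56.3 μm → 56.3
Difference: 334 - 56.3 = 277.7

277.7 μm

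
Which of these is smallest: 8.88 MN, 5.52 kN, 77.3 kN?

5.52 kN

8.88 MN = 8880000 N
5.52 kN = 5520 N
77.3 kN = 77300 N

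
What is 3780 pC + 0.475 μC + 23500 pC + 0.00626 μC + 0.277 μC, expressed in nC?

785.54 nC

In nC:
  3780 pC = 3780e-3 nC = 3.78
  0.475 μC = 0.475e3 nC = 475
  23500 pC = 23500e-3 nC = 23.5
  0.00626 μC = 0.00626e3 nC = 6.26
  0.277 μC = 0.277e3 nC = 277
Sum: 3.78 + 475 + 23.5 + 6.26 + 277 = 785.54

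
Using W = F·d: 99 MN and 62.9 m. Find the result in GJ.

6.2271 GJ

99 × 10⁶ × 62.9 = 6227.1 × 10⁶ J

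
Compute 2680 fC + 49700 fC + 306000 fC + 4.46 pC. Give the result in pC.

362.84 pC

In pC:
  2680 fC = 2680e-3 pC = 2.68
  49700 fC = 49700e-3 pC = 49.7
  306000 fC = 306000e-3 pC = 306
  4.46 pC → 4.46
Sum: 2.68 + 49.7 + 306 + 4.46 = 362.84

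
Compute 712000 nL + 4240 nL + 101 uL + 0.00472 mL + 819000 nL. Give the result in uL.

1640.96 uL

In uL:
  712000 nL = 712000 × 10^-3 uL = 712
  4240 nL = 4240 × 10^-3 uL = 4.24
  101 uL → 101
  0.00472 mL = 0.00472 × 10^3 uL = 4.72
  819000 nL = 819000 × 10^-3 uL = 819
Sum: 712 + 4.24 + 101 + 4.72 + 819 = 1640.96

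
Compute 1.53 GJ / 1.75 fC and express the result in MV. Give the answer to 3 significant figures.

874000000000000000 MV

(1.53e9) / (1.75e-15) = 0.87429e24 V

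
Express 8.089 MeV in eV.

8089000 eV

mega = 10^6, (no prefix) = 10^0; factor is 10^6.
8.089 × 10^6 = 8089000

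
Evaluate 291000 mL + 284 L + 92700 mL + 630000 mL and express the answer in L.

In L:
  291000 mL = 291000e-3 L = 291
  284 L → 284
  92700 mL = 92700e-3 L = 92.7
  630000 mL = 630000e-3 L = 630
Sum: 291 + 284 + 92.7 + 630 = 1297.7

1297.7 L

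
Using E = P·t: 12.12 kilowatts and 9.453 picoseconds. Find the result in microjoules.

0.11457036 microjoules

12.12 × 10^3 × 9.453 × 10^-12 = 114.57036 × 10^-9 J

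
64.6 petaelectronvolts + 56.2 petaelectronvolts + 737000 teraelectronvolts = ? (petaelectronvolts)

857.8 petaelectronvolts

In petaelectronvolts:
  64.6 petaelectronvolts → 64.6
  56.2 petaelectronvolts → 56.2
  737000 teraelectronvolts = 737000e-3 petaelectronvolts = 737
Sum: 64.6 + 56.2 + 737 = 857.8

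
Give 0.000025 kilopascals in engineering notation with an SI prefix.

25 millipascals

= 25e-3 pascals; 1e-3 is milli.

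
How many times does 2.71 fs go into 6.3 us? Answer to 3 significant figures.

2320000000

(6.3 × 10^-6) / (2.71 × 10^-15) = 2.325 × 10^9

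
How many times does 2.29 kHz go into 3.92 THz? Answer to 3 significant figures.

(3.92e12) / (2.29e3) = 1.712e9

1710000000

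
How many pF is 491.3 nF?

491300 pF

nano = 10^-9, pico = 10^-12; factor is 10^3.
491.3 × 10^3 = 491300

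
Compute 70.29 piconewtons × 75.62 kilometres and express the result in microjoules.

70.29 × 10^-12 × 75.62 × 10^3 = 5315.3298 × 10^-9 J

5.3153298 microjoules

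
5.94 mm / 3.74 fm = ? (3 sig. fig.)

1590000000000

(5.94 × 10^-3) / (3.74 × 10^-15) = 1.588 × 10^12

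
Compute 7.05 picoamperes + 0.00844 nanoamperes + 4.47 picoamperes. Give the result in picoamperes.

19.96 picoamperes

In picoamperes:
  7.05 picoamperes → 7.05
  0.00844 nanoamperes = 0.00844 × 10^3 picoamperes = 8.44
  4.47 picoamperes → 4.47
Sum: 7.05 + 8.44 + 4.47 = 19.96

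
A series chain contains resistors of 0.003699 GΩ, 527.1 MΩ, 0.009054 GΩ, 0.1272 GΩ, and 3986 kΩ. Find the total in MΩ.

671.039 MΩ

In MΩ:
  0.003699 GΩ = 0.003699 × 10^3 MΩ = 3.699
  527.1 MΩ → 527.1
  0.009054 GΩ = 0.009054 × 10^3 MΩ = 9.054
  0.1272 GΩ = 0.1272 × 10^3 MΩ = 127.2
  3986 kΩ = 3986 × 10^-3 MΩ = 3.986
Sum: 3.699 + 527.1 + 9.054 + 127.2 + 3.986 = 671.039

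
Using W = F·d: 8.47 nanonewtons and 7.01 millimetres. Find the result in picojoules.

8.47 × 10⁻⁹ × 7.01 × 10⁻³ = 59.3747 × 10⁻¹² J

59.3747 picojoules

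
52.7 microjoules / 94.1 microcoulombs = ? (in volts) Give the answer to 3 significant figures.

(52.7 × 10⁻⁶) / (94.1 × 10⁻⁶) = 0.56004 V

0.560 volts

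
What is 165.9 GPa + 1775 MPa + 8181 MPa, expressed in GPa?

In GPa:
  165.9 GPa → 165.9
  1775 MPa = 1775e-3 GPa = 1.775
  8181 MPa = 8181e-3 GPa = 8.181
Sum: 165.9 + 1.775 + 8.181 = 175.856

175.856 GPa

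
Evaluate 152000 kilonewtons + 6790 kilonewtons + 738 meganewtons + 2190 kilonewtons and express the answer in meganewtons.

898.98 meganewtons

In meganewtons:
  152000 kilonewtons = 152000 × 10^-3 meganewtons = 152
  6790 kilonewtons = 6790 × 10^-3 meganewtons = 6.79
  738 meganewtons → 738
  2190 kilonewtons = 2190 × 10^-3 meganewtons = 2.19
Sum: 152 + 6.79 + 738 + 2.19 = 898.98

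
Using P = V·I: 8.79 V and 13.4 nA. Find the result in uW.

8.79 × 13.4 × 10^-9 = 117.786 × 10^-9 W

0.117786 uW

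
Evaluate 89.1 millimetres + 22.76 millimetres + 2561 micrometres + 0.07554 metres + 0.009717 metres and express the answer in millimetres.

199.678 millimetres

In millimetres:
  89.1 millimetres → 89.1
  22.76 millimetres → 22.76
  2561 micrometres = 2561e-3 millimetres = 2.561
  0.07554 metres = 0.07554e3 millimetres = 75.54
  0.009717 metres = 0.009717e3 millimetres = 9.717
Sum: 89.1 + 22.76 + 2.561 + 75.54 + 9.717 = 199.678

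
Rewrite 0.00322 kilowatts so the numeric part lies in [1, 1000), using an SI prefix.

= 3.22 watts; mantissa already in [1, 1000).

3.22 watts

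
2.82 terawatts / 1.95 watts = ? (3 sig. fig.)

1450000000000

(2.82 × 10¹²) / (1.95) = 1.446 × 10¹²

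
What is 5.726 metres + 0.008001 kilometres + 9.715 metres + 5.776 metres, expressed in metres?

29.218 metres

In metres:
  5.726 metres → 5.726
  0.008001 kilometres = 0.008001 × 10³ metres = 8.001
  9.715 metres → 9.715
  5.776 metres → 5.776
Sum: 5.726 + 8.001 + 9.715 + 5.776 = 29.218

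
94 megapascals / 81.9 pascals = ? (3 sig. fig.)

1150000

(94 × 10^6) / (81.9) = 1.148 × 10^6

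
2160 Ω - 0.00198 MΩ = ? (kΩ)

0.18 kΩ

In kΩ:
  2160 Ω = 2160 × 10⁻³ kΩ = 2.16
  0.00198 MΩ = 0.00198 × 10³ kΩ = 1.98
Difference: 2.16 - 1.98 = 0.18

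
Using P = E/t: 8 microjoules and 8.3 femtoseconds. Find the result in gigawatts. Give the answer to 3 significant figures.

(8e-6) / (8.3e-15) = 0.96386e9 W

0.964 gigawatts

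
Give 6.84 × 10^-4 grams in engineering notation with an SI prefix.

= 684 × 10^-6 grams; 10^-6 is micro.

684 micrograms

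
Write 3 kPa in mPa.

kilo = 1e3, milli = 1e-3; factor is 1e6.
3 × 1e6 = 3000000

3000000 mPa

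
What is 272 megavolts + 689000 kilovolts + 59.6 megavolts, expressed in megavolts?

1020.6 megavolts

In megavolts:
  272 megavolts → 272
  689000 kilovolts = 689000 × 10^-3 megavolts = 689
  59.6 megavolts → 59.6
Sum: 272 + 689 + 59.6 = 1020.6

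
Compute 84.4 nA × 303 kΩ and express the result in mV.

84.4 × 10^-9 × 303 × 10^3 = 25573.2 × 10^-6 V

25.5732 mV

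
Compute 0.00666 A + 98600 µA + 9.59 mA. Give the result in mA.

In mA:
  0.00666 A = 0.00666 × 10^3 mA = 6.66
  98600 µA = 98600 × 10^-3 mA = 98.6
  9.59 mA → 9.59
Sum: 6.66 + 98.6 + 9.59 = 114.85

114.85 mA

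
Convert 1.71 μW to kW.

0.00000000171 kW

micro = 10^-6, kilo = 10^3; factor is 10^-9.
1.71 × 10^-9 = 0.00000000171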